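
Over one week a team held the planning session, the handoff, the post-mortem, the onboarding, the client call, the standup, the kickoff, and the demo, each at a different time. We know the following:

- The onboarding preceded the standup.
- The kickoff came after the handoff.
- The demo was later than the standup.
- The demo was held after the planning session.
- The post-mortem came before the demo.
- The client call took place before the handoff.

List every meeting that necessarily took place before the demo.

the onboarding, the planning session, the post-mortem, the standup

Directly stated before the demo: the planning session, the post-mortem, and the standup.
The onboarding reaches the demo via the onboarding → the standup → the demo.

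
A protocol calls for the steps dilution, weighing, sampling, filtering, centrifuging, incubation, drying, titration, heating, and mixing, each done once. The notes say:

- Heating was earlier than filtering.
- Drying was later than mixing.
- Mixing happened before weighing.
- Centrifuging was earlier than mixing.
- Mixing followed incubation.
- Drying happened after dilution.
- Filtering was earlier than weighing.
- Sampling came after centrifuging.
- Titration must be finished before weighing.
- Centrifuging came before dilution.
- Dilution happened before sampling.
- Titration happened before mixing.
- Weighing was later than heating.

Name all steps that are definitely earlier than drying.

Directly stated before drying: dilution and mixing.
Centrifuging reaches drying via centrifuging → mixing → drying.
Incubation reaches drying via incubation → mixing → drying.
Titration reaches drying via titration → mixing → drying.

centrifuging, dilution, incubation, mixing, titration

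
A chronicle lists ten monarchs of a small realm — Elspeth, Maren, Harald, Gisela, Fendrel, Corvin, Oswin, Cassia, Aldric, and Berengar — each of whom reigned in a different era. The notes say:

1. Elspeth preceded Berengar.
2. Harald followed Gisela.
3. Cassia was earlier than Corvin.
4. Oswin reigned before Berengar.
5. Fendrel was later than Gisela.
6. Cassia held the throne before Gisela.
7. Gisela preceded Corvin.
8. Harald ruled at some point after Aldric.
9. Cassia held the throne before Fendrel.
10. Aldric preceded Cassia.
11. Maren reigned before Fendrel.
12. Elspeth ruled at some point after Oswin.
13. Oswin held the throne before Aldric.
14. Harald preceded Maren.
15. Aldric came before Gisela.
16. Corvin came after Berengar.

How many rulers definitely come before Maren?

Directly stated before Maren: Harald.
Aldric reaches Maren via Aldric → Harald → Maren.
Cassia reaches Maren via Cassia → Gisela → Harald → Maren.
Gisela reaches Maren via Gisela → Harald → Maren.
Likewise Oswin reaches Maren by chaining the stated constraints.
No chain forces Berengar (or any of the others) ahead of Maren.
That's Aldric, Cassia, Gisela, Harald, and Oswin — 5 in all.

5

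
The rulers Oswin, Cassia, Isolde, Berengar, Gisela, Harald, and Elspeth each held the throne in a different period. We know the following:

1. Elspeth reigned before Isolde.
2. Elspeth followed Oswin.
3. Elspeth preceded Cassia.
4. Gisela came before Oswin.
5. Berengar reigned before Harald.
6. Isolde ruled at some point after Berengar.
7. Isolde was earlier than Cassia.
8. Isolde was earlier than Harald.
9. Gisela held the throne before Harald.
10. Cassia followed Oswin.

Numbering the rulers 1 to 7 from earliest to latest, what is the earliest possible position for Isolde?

5

Berengar, Elspeth, Gisela, and Oswin must all come before Isolde — 4 forced predecessors.
Nothing else is forced ahead of Isolde, so their earliest slot is position 4 + 1 = 5.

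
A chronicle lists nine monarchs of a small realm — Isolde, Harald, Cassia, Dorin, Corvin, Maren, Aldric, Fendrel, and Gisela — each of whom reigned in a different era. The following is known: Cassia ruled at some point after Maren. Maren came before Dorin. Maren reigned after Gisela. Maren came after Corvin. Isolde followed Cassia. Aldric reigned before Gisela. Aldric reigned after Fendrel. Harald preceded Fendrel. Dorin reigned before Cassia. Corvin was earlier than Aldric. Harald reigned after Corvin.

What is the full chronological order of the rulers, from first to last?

The constraints fix every adjacent pair, so only one ordering works:
Corvin → Harald → Fendrel → Aldric → Gisela → Maren → Dorin → Cassia → Isolde.

Corvin, Harald, Fendrel, Aldric, Gisela, Maren, Dorin, Cassia, Isolde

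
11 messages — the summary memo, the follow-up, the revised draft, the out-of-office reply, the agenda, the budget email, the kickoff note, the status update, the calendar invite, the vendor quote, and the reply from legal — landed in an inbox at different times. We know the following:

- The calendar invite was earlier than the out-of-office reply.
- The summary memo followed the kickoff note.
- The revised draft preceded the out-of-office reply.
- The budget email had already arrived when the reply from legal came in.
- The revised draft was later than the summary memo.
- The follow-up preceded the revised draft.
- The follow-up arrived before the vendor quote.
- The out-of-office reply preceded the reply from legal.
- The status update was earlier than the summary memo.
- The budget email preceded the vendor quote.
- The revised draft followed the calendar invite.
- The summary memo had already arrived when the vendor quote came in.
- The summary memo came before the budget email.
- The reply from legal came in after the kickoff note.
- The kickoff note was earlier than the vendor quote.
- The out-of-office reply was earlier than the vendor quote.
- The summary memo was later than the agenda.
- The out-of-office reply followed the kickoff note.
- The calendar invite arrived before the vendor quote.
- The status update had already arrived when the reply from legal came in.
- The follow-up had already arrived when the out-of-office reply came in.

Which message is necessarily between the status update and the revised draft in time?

the summary memo

Tracing the constraints gives the status update → the summary memo → the revised draft, so the summary memo sits after the status update and before the revised draft.
No other message is forced both after the status update and before the revised draft.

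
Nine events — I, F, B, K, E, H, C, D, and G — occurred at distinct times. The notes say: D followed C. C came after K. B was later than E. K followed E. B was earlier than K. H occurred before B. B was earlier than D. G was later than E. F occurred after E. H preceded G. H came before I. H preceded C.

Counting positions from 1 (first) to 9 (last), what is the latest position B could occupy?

6

B must come before C, D, and K — 3 events forced after it.
Everything else can be placed before B in some valid order, so B can sit as late as position 9 − 3 = 6.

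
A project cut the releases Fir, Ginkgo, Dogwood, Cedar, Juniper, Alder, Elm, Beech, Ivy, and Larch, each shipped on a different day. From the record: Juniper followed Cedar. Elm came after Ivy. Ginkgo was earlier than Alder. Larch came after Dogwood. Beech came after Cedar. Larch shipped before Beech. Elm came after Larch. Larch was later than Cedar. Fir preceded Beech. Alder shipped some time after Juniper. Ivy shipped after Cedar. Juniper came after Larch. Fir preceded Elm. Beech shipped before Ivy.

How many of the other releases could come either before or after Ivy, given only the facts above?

Forced before Ivy: Beech, Cedar, Dogwood, Fir, and Larch; forced after Ivy: Elm.
That leaves Alder, Ginkgo, and Juniper with no forced order relative to Ivy — 3.

3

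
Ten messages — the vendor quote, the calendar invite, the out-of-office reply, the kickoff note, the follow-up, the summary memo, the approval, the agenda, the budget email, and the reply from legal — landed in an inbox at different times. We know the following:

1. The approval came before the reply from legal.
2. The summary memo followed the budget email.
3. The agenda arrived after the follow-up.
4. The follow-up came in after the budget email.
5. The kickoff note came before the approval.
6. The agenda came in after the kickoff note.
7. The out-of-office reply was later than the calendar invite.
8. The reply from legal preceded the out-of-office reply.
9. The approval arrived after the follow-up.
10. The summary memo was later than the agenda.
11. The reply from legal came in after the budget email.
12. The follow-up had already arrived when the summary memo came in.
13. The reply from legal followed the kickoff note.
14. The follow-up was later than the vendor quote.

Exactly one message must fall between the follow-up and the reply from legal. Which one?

Tracing the constraints gives the follow-up → the approval → the reply from legal, so the approval sits after the follow-up and before the reply from legal.
No other message is forced both after the follow-up and before the reply from legal.

the approval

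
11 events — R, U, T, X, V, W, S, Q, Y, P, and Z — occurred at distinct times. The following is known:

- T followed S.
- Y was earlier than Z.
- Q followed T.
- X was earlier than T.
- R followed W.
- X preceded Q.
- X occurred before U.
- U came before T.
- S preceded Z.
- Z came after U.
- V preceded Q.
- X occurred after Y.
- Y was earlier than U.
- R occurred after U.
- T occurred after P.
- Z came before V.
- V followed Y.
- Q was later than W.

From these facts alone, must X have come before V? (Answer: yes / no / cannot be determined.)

yes

Chain the constraints: X → U → Z → V. Each link is directly stated, so X comes before V.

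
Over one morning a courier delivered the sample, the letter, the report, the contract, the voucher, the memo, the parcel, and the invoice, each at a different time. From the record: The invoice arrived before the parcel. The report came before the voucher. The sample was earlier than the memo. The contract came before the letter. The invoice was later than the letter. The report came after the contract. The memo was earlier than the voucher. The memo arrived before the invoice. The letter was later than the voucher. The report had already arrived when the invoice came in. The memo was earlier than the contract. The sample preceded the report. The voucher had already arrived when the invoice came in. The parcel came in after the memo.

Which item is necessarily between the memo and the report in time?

Tracing the constraints gives the memo → the contract → the report, so the contract sits after the memo and before the report.
No other item is forced both after the memo and before the report.

the contract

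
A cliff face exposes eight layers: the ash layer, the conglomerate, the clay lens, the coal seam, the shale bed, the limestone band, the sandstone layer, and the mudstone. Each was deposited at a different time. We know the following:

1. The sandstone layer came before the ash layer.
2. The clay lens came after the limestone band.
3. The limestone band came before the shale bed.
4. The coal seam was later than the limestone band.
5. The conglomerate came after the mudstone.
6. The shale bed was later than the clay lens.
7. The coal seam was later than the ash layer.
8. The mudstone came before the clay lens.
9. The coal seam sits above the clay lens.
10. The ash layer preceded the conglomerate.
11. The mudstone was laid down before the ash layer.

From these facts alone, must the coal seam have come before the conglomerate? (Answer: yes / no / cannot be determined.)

cannot be determined

No chain of stated constraints runs from the coal seam to the conglomerate, and none runs from the conglomerate to the coal seam either.
So the relative order of the coal seam and the conglomerate is not fixed by the given facts.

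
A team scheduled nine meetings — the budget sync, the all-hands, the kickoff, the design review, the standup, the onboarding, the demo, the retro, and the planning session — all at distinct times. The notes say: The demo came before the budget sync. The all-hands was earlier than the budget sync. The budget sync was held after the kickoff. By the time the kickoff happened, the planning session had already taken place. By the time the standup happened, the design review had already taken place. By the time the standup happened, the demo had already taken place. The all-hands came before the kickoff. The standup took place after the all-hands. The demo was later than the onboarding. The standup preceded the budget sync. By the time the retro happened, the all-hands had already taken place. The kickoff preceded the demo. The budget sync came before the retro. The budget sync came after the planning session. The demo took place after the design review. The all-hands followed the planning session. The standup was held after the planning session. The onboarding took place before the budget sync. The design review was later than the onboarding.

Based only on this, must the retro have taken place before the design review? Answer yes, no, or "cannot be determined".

no

Tracing the constraints gives the design review → the standup → the budget sync → the retro, so the design review must come before the retro.
That means the retro cannot be before the design review.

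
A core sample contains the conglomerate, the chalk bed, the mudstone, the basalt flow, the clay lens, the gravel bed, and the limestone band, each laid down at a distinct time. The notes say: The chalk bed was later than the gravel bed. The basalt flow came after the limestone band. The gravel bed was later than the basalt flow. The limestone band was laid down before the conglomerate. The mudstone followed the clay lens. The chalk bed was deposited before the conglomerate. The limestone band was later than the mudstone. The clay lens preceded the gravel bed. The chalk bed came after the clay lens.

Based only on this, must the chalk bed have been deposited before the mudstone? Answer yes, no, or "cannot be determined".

no

Tracing the constraints gives the mudstone → the limestone band → the basalt flow → the gravel bed → the chalk bed, so the mudstone must come before the chalk bed.
That means the chalk bed cannot be before the mudstone.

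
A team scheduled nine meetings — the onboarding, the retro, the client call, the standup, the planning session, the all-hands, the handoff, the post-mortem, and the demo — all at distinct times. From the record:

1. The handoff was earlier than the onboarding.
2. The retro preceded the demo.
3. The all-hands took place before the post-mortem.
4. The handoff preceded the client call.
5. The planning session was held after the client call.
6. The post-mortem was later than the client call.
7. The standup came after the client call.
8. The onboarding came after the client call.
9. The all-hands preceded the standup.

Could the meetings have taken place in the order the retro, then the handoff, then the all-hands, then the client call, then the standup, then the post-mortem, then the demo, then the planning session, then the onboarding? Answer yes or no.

yes

Check each stated constraint against the proposed order — e.g. the retro is ahead of the demo; the handoff is ahead of the onboarding. Every pair is in the required order; nothing is violated.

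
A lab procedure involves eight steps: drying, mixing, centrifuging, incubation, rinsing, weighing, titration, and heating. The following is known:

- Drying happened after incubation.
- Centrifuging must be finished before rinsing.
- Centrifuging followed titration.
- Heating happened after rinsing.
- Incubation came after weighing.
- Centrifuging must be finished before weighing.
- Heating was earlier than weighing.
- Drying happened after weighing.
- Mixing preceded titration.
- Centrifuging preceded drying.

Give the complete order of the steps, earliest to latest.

mixing, titration, centrifuging, rinsing, heating, weighing, incubation, drying

The constraints fix every adjacent pair, so only one ordering works:
mixing → titration → centrifuging → rinsing → heating → weighing → incubation → drying.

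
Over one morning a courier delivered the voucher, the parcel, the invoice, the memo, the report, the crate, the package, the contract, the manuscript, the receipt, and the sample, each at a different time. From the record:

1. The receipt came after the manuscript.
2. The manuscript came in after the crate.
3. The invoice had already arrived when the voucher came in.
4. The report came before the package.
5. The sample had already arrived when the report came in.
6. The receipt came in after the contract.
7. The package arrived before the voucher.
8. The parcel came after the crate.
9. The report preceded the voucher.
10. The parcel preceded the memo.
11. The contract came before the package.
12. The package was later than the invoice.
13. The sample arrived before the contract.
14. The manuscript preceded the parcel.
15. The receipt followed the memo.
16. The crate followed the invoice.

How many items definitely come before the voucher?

Directly stated before the voucher: the invoice, the package, and the report.
The contract reaches the voucher via the contract → the package → the voucher.
The sample reaches the voucher via the sample → the report → the voucher.
No chain forces the manuscript (or any of the others) ahead of the voucher.
That's the contract, the invoice, the package, the report, and the sample — 5 in all.

5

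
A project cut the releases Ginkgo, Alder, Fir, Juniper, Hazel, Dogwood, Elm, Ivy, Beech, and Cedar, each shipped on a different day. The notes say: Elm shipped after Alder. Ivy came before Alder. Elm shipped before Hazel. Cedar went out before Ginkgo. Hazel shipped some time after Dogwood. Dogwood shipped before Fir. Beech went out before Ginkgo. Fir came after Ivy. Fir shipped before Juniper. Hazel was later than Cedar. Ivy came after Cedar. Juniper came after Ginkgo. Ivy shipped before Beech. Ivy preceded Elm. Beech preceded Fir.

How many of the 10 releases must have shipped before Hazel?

Directly stated before Hazel: Cedar, Dogwood, and Elm.
Alder reaches Hazel via Alder → Elm → Hazel.
Ivy reaches Hazel via Ivy → Elm → Hazel.
That's Alder, Cedar, Dogwood, Elm, and Ivy — 5 in all.

5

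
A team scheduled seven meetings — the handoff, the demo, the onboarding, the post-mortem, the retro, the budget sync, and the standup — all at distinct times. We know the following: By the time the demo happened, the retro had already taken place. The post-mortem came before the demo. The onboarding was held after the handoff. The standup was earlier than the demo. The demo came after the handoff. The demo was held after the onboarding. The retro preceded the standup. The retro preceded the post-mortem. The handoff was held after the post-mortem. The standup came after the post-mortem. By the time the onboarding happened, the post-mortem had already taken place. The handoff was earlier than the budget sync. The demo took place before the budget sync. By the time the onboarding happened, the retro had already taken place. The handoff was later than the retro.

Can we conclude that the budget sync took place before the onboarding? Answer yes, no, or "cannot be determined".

no

Tracing the constraints gives the onboarding → the demo → the budget sync, so the onboarding must come before the budget sync.
That means the budget sync cannot be before the onboarding.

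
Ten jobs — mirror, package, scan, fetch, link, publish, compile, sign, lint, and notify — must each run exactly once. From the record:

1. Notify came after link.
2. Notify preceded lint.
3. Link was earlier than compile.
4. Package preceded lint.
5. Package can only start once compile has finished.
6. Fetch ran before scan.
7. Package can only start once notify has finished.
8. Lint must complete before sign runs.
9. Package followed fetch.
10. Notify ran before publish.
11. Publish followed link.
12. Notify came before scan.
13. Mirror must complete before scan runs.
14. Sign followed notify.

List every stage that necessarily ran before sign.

compile, fetch, link, lint, notify, package

Directly stated before sign: lint and notify.
Compile reaches sign via compile → package → lint → sign.
Fetch reaches sign via fetch → package → lint → sign.
Link reaches sign via link → notify → sign.
Likewise package reaches sign by chaining the stated constraints.
No chain forces mirror (or any of the others) ahead of sign.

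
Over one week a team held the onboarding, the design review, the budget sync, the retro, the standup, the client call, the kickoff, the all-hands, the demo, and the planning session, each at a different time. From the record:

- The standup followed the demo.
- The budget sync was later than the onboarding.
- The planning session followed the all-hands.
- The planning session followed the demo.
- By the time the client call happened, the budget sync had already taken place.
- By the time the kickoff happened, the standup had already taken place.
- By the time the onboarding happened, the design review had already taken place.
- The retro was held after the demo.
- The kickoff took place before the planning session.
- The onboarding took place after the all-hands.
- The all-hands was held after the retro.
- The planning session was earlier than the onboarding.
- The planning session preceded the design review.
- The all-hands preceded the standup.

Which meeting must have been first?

the demo

The demo has a chain of constraints placing it before every other meeting, so the demo must be first.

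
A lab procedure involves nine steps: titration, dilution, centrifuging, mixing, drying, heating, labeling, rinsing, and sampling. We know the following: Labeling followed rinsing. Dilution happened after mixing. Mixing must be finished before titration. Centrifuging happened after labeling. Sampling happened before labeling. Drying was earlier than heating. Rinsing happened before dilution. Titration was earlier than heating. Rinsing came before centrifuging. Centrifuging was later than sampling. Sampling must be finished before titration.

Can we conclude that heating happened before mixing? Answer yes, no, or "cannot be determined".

no

Tracing the constraints gives mixing → titration → heating, so mixing must come before heating.
That means heating cannot be before mixing.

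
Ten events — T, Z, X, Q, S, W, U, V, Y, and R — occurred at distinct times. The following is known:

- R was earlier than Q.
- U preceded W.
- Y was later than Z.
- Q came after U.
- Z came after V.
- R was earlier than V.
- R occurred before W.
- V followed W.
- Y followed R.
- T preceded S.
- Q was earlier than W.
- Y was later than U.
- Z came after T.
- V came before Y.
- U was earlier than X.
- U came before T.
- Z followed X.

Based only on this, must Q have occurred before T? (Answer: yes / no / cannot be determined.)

No chain of stated constraints runs from Q to T, and none runs from T to Q either.
So the relative order of Q and T is not fixed by the given facts.

cannot be determined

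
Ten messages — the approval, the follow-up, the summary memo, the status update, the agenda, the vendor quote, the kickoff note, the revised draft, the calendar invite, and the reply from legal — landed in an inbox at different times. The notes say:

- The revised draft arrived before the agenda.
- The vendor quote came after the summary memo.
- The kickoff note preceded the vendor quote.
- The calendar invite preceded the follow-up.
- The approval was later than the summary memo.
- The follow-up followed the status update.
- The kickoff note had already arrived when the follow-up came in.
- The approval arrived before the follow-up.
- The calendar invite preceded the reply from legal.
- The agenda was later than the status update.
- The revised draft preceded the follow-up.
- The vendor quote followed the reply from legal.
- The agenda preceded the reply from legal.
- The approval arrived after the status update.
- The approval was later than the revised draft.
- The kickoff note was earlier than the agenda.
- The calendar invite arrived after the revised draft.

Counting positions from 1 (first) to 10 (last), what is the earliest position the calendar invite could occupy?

The revised draft must come before the calendar invite — 1 forced predecessor.
Nothing else is forced ahead of the calendar invite, so its earliest slot is position 1 + 1 = 2.

2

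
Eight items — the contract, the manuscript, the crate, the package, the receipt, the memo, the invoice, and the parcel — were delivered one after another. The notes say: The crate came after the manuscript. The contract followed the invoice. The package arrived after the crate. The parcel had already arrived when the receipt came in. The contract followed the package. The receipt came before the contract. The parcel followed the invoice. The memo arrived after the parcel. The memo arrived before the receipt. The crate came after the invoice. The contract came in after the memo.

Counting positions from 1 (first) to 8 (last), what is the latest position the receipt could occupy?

The receipt must come before the contract — 1 item forced after it.
Everything else can be placed before the receipt in some valid order, so the receipt can sit as late as position 8 − 1 = 7.

7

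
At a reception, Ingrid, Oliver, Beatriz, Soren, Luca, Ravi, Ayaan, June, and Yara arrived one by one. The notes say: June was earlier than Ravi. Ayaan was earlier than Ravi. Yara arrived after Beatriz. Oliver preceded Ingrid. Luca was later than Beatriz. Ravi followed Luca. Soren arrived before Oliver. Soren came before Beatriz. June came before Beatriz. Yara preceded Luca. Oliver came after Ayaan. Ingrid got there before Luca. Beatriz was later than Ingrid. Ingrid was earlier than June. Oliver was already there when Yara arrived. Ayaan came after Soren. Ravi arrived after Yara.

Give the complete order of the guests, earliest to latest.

The constraints fix every adjacent pair, so only one ordering works:
Soren → Ayaan → Oliver → Ingrid → June → Beatriz → Yara → Luca → Ravi.

Soren, Ayaan, Oliver, Ingrid, June, Beatriz, Yara, Luca, Ravi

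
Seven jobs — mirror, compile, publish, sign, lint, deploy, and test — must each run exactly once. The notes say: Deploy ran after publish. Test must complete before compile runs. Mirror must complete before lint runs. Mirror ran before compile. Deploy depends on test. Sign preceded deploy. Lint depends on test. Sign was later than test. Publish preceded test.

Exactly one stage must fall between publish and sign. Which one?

Tracing the constraints gives publish → test → sign, so test sits after publish and before sign.
No other stage is forced both after publish and before sign.

test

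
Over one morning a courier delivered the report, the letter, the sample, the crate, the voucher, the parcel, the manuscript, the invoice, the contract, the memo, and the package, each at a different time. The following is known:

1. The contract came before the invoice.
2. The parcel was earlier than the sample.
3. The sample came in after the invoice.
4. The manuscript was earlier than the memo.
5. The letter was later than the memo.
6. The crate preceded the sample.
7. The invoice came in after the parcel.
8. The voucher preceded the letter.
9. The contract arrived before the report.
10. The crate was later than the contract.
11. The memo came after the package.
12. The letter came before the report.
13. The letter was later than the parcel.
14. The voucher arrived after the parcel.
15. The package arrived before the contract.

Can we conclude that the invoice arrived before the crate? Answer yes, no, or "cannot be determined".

cannot be determined

No chain of stated constraints runs from the invoice to the crate, and none runs from the crate to the invoice either.
So the relative order of the invoice and the crate is not fixed by the given facts.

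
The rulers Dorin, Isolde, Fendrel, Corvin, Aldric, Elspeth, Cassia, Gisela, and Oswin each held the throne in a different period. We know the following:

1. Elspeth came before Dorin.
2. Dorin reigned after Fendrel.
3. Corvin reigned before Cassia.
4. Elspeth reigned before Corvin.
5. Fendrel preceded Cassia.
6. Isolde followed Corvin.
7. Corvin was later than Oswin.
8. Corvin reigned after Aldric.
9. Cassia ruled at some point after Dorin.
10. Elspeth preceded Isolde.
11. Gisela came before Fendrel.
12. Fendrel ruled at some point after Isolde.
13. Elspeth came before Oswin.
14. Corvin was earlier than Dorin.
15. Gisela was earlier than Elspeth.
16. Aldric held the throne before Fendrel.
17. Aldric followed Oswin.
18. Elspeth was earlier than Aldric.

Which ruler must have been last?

Cassia

Every other ruler has a chain of constraints placing them before Cassia, so Cassia is last.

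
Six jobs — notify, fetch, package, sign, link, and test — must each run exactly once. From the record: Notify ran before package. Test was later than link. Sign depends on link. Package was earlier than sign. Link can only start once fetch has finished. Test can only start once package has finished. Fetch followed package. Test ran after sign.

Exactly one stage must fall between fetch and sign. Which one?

link

Tracing the constraints gives fetch → link → sign, so link sits after fetch and before sign.
No other stage is forced both after fetch and before sign.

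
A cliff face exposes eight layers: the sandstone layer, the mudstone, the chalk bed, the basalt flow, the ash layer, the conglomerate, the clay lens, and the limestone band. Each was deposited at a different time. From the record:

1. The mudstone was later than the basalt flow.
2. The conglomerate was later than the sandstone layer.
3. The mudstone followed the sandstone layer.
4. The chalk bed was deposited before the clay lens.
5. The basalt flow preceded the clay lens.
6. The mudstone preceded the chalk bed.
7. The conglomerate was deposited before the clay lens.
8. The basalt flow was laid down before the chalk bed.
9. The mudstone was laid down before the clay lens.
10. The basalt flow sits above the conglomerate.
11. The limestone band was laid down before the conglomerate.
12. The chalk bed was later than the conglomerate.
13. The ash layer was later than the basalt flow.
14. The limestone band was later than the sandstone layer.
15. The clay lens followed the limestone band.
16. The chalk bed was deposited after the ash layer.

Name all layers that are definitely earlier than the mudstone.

the basalt flow, the conglomerate, the limestone band, the sandstone layer

Directly stated before the mudstone: the basalt flow and the sandstone layer.
The conglomerate reaches the mudstone via the conglomerate → the basalt flow → the mudstone.
The limestone band reaches the mudstone via the limestone band → the conglomerate → the basalt flow → the mudstone.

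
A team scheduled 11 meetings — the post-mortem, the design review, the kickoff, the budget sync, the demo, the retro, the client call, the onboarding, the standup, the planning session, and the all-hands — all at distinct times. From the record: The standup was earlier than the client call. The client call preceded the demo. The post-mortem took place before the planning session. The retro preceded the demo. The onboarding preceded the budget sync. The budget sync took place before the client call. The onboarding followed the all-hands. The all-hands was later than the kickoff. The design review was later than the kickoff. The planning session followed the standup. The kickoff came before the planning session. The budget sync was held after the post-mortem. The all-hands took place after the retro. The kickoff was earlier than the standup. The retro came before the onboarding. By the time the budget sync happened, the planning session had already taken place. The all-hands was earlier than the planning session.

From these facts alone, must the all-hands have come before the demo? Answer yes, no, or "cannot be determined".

yes

Chain the constraints: the all-hands → the onboarding → the budget sync → the client call → the demo. Each link is directly stated, so the all-hands comes before the demo.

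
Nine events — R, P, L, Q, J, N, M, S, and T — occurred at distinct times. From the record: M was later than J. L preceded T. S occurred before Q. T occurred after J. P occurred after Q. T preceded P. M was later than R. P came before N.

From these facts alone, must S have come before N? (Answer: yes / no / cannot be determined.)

yes

Chain the constraints: S → Q → P → N. Each link is directly stated, so S comes before N.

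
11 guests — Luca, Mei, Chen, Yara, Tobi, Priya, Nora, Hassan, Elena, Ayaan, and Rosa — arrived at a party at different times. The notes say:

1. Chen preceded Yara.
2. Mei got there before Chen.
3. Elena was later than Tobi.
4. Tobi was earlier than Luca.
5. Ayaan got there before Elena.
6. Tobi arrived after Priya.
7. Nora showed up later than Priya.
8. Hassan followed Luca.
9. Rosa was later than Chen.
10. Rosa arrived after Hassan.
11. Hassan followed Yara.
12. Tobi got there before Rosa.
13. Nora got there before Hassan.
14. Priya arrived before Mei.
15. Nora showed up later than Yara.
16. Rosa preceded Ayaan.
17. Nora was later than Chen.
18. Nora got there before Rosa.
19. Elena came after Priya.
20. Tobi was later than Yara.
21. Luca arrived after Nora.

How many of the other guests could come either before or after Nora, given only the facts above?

1

Forced before Nora: Chen, Mei, Priya, and Yara; forced after Nora: Ayaan, Elena, Hassan, Luca, and Rosa.
That leaves Tobi with no forced order relative to Nora — 1.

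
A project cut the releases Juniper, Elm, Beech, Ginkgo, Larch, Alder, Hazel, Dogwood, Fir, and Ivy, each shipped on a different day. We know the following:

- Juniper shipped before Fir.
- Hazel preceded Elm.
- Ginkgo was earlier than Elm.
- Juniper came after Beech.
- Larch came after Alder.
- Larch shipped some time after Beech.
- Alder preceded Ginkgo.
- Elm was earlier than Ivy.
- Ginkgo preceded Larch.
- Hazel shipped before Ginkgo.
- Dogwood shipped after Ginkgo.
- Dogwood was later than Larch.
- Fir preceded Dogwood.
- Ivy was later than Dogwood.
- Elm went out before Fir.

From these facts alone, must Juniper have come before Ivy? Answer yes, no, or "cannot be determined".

yes

Chain the constraints: Juniper → Fir → Dogwood → Ivy. Each link is directly stated, so Juniper comes before Ivy.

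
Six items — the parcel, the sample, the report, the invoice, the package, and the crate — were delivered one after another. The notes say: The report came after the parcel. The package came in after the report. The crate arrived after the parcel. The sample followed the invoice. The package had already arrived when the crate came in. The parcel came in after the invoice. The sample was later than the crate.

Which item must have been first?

the invoice

The invoice has a chain of constraints placing it before every other item, so the invoice must be first.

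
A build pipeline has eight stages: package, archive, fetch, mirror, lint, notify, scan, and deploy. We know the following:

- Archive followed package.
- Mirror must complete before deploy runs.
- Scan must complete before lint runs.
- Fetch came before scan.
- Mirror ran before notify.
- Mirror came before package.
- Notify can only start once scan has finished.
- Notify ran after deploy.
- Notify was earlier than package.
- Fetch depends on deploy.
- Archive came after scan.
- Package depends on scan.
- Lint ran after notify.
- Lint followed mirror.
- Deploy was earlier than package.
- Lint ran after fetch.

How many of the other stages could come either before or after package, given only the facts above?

1

Forced before package: deploy, fetch, mirror, notify, and scan; forced after package: archive.
That leaves lint with no forced order relative to package — 1.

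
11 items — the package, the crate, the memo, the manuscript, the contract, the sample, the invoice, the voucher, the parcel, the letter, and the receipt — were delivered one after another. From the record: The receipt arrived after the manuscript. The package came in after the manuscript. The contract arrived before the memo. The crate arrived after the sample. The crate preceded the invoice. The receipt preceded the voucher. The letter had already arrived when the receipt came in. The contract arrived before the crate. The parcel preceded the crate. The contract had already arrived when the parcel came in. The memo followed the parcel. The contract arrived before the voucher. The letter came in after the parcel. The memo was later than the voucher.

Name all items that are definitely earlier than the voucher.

Directly stated before the voucher: the contract and the receipt.
The letter reaches the voucher via the letter → the receipt → the voucher.
The manuscript reaches the voucher via the manuscript → the receipt → the voucher.
The parcel reaches the voucher via the parcel → the letter → the receipt → the voucher.
No chain forces the invoice (or any of the others) ahead of the voucher.

the contract, the letter, the manuscript, the parcel, the receipt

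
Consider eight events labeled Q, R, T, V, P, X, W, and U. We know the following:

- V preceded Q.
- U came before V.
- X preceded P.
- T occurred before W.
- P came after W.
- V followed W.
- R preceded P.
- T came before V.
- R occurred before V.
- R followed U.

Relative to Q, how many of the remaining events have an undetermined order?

2

Forced before Q: R, T, U, V, and W.
That leaves P and X with no forced order relative to Q — 2.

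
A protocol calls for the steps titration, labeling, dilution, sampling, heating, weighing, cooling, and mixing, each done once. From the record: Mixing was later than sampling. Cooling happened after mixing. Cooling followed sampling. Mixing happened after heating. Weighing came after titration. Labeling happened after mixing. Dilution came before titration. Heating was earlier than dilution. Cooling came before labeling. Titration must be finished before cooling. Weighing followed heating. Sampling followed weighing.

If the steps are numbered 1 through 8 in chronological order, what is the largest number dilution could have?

2

Dilution must come before cooling, labeling, mixing, sampling, titration, and weighing — 6 steps forced after it.
Everything else can be placed before dilution in some valid order, so dilution can sit as late as position 8 − 6 = 2.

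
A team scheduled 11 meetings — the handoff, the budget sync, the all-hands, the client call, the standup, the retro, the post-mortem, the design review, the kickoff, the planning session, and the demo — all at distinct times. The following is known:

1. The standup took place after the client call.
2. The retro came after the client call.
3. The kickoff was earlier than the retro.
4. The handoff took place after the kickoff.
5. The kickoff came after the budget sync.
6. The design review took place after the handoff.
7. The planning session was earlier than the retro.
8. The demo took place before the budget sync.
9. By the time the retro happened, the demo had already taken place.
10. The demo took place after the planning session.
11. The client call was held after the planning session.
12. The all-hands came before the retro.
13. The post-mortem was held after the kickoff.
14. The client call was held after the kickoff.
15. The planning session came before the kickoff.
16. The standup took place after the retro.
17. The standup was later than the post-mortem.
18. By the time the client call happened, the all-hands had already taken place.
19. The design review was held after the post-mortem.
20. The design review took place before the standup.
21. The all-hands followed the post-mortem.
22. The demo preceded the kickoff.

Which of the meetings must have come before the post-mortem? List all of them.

Directly stated before the post-mortem: the kickoff.
The budget sync reaches the post-mortem via the budget sync → the kickoff → the post-mortem.
The demo reaches the post-mortem via the demo → the kickoff → the post-mortem.
The planning session reaches the post-mortem via the planning session → the kickoff → the post-mortem.
No chain forces the all-hands (or any of the others) ahead of the post-mortem.

the budget sync, the demo, the kickoff, the planning session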